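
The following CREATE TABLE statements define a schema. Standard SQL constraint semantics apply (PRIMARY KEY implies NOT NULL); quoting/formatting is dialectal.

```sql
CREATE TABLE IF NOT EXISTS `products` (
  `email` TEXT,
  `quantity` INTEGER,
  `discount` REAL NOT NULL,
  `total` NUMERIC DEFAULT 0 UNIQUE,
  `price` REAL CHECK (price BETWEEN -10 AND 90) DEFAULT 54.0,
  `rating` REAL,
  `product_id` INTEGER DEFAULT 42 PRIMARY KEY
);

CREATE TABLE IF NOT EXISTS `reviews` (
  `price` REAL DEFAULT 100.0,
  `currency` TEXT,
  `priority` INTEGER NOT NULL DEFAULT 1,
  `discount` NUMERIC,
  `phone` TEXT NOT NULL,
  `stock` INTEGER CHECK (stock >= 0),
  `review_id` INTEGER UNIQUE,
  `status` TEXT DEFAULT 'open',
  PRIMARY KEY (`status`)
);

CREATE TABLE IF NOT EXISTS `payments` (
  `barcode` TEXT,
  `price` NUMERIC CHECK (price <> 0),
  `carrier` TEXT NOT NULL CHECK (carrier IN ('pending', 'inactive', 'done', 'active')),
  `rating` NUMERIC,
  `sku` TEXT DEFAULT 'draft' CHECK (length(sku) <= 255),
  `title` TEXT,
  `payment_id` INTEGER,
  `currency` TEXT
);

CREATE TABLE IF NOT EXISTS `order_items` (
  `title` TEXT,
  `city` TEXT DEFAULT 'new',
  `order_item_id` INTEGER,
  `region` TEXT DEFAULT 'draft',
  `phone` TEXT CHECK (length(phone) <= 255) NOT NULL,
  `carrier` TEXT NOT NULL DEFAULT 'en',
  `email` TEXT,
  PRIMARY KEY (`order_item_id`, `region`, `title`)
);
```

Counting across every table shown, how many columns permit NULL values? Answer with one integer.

19

products: 5 nullable (email, quantity, total, price, rating — PK (product_id) and explicit NOT NULL columns excluded).
reviews: 5 nullable (price, currency, discount, stock, review_id — PK (status) and explicit NOT NULL columns excluded).
payments: 7 nullable (barcode, price, rating, sku, title, payment_id, currency — PK none and explicit NOT NULL columns excluded).
order_items: 2 nullable (city, email — PK (order_item_id, region, title) and explicit NOT NULL columns excluded).
Total: 5 + 5 + 7 + 2 = 19.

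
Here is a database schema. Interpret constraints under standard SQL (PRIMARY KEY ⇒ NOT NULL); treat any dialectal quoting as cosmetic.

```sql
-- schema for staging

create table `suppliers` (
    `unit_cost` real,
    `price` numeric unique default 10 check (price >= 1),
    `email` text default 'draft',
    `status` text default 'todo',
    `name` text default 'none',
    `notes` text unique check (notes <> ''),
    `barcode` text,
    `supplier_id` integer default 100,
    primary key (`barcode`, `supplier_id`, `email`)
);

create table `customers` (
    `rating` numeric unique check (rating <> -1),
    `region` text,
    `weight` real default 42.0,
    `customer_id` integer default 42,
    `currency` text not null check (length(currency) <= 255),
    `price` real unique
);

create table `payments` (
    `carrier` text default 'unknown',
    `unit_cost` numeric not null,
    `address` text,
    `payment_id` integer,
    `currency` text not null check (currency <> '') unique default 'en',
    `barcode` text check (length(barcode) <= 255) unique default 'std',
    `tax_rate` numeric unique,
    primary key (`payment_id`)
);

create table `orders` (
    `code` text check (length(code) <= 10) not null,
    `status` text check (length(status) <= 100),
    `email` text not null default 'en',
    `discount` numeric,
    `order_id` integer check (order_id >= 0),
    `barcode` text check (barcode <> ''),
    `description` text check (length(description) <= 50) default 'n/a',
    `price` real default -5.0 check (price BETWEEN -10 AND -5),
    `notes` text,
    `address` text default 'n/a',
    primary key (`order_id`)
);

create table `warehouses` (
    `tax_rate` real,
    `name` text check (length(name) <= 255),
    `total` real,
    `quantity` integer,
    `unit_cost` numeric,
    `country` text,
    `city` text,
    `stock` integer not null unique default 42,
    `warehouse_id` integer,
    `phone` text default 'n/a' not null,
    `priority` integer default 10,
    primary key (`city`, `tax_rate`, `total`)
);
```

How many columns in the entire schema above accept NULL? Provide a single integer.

27

suppliers: 5 nullable (unit_cost, price, status, name, notes — PK (barcode, supplier_id, email) and explicit NOT NULL columns excluded).
customers: 5 nullable (rating, region, weight, customer_id, price — PK none and explicit NOT NULL columns excluded).
payments: 4 nullable (carrier, address, barcode, tax_rate — PK (payment_id) and explicit NOT NULL columns excluded).
orders: 7 nullable (status, discount, barcode, description, price, notes, address — PK (order_id) and explicit NOT NULL columns excluded).
warehouses: 6 nullable (name, quantity, unit_cost, country, warehouse_id, priority — PK (city, tax_rate, total) and explicit NOT NULL columns excluded).
Total: 5 + 5 + 4 + 7 + 6 = 27.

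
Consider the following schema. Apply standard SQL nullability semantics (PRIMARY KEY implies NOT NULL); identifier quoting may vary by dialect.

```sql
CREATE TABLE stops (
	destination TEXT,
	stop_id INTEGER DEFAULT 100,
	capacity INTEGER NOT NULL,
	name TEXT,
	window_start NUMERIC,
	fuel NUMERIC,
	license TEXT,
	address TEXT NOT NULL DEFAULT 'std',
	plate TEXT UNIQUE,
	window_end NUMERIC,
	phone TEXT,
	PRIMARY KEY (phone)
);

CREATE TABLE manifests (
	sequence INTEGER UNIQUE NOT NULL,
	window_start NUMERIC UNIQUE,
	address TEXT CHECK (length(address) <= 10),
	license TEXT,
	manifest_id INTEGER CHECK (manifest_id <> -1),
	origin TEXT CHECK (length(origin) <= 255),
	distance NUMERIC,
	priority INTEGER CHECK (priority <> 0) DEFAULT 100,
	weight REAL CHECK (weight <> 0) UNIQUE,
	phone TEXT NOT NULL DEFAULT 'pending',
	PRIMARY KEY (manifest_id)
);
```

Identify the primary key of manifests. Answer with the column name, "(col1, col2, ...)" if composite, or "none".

manifest_id is declared PRIMARY KEY as a table-level PRIMARY KEY clause.

manifest_id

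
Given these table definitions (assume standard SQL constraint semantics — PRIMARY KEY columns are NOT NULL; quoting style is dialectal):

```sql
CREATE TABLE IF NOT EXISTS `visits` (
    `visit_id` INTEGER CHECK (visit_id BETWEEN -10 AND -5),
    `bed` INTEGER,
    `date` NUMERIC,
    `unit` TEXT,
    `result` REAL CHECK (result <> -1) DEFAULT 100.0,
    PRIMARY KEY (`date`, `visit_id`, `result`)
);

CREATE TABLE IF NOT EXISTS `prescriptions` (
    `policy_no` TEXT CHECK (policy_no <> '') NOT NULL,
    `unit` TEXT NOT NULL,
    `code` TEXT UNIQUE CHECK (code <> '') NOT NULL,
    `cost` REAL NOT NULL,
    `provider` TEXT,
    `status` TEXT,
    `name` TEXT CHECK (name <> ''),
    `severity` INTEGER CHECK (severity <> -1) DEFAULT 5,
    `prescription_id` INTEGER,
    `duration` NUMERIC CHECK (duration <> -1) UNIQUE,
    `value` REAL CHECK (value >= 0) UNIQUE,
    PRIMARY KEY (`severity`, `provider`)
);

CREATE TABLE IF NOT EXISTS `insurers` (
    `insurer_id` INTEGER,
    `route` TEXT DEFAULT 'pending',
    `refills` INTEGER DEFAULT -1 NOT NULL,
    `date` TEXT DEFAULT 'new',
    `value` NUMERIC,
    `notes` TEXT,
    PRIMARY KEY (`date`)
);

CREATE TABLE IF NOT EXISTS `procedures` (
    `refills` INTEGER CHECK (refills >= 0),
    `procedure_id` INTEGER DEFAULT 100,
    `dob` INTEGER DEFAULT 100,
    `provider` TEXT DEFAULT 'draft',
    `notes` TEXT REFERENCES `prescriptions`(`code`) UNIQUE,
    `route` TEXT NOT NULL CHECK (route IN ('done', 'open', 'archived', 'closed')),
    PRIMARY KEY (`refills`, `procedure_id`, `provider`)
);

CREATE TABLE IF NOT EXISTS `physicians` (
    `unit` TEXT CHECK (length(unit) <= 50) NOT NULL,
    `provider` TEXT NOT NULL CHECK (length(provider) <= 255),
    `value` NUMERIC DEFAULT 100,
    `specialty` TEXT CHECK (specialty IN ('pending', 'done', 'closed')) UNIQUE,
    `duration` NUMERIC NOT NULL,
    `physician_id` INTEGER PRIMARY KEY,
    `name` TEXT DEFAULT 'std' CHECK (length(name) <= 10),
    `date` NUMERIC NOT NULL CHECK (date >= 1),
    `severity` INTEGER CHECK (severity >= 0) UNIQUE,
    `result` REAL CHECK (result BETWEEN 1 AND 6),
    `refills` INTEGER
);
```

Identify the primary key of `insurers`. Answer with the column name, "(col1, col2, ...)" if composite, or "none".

date is declared PRIMARY KEY as a table-level PRIMARY KEY clause.

date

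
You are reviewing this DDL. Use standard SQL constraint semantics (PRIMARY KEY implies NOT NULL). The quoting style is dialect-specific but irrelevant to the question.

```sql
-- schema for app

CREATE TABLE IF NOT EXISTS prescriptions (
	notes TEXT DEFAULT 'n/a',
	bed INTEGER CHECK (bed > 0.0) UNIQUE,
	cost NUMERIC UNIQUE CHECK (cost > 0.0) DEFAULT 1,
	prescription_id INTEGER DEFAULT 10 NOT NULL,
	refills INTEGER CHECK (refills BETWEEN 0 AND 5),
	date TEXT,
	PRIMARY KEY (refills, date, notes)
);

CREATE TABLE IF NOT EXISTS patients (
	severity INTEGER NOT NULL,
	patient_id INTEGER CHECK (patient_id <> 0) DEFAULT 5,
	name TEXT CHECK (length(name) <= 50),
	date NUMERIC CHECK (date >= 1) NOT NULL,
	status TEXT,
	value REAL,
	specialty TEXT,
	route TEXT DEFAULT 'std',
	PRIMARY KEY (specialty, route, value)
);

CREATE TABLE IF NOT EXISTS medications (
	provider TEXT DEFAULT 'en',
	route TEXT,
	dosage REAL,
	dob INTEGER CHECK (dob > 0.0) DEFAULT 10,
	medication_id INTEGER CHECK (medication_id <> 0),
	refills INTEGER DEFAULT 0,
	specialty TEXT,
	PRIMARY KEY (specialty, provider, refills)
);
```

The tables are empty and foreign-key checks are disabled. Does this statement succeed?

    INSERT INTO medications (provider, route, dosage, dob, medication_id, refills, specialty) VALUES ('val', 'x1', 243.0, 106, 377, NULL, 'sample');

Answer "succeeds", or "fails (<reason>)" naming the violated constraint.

refills is explicitly set to NULL, but refills is part of the PRIMARY KEY (implied NOT NULL).

fails (NOT NULL on refills)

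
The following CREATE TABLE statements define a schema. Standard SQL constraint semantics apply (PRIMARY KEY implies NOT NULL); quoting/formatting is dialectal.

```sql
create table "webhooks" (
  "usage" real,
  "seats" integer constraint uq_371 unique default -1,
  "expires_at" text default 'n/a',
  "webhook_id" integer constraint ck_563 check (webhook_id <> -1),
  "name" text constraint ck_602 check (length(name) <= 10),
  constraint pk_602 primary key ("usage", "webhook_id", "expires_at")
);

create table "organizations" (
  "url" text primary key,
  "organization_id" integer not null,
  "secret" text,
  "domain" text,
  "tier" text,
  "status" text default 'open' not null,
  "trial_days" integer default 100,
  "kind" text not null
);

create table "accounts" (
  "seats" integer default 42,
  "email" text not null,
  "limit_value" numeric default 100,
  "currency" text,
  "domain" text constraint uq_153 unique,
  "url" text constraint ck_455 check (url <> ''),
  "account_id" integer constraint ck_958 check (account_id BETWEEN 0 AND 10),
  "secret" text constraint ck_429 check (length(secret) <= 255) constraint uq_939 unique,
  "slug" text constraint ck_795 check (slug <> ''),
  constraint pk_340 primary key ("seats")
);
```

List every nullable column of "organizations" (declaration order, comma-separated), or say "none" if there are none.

- url: part of the PRIMARY KEY, which implies NOT NULL → not nullable.
- organization_id: declared NOT NULL → not nullable.
- secret: no NOT NULL constraint applies → nullable.
- domain: no NOT NULL constraint applies → nullable.
- tier: no NOT NULL constraint applies → nullable.
- status: declared NOT NULL → not nullable.
- trial_days: DEFAULT only fills an omitted column; an explicit NULL is still allowed → nullable.
- kind: declared NOT NULL → not nullable.

secret, domain, tier, trial_days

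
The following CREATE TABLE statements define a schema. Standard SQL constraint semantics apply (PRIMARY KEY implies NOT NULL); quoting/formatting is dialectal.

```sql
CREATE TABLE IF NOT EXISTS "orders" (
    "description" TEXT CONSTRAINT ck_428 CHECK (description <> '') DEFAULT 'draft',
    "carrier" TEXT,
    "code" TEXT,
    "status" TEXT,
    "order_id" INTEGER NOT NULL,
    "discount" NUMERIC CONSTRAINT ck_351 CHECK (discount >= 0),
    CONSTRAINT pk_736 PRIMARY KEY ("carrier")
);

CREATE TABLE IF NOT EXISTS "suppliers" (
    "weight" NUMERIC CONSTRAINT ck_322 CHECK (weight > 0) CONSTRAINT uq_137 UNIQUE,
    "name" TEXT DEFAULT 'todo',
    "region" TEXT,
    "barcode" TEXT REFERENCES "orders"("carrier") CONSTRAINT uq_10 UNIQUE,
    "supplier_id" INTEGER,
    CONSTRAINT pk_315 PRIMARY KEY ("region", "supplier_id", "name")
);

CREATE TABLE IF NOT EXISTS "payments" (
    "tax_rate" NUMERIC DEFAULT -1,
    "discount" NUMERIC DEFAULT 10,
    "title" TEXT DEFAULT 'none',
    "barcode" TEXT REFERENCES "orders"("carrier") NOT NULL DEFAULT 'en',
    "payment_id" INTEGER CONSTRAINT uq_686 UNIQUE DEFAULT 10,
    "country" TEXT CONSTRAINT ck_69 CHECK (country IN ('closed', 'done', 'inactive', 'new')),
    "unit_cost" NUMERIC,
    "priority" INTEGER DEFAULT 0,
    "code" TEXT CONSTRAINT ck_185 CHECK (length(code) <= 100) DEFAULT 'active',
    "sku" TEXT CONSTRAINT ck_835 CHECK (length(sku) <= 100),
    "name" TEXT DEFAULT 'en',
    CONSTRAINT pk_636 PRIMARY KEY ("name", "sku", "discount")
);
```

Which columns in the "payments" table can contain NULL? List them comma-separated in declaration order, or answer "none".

- tax_rate: DEFAULT only fills an omitted column; an explicit NULL is still allowed → nullable.
- discount: part of the PRIMARY KEY, which implies NOT NULL → not nullable.
- title: DEFAULT only fills an omitted column; an explicit NULL is still allowed → nullable.
- barcode: declared NOT NULL → not nullable.
- payment_id: UNIQUE does not imply NOT NULL → nullable.
- country: CHECK does not forbid NULL (a CHECK constraint passes when its expression is NULL) → nullable.
- unit_cost: no NOT NULL constraint applies → nullable.
- priority: DEFAULT only fills an omitted column; an explicit NULL is still allowed → nullable.
- code: CHECK does not forbid NULL (a CHECK constraint passes when its expression is NULL) → nullable.
- sku: part of the PRIMARY KEY, which implies NOT NULL → not nullable.
- name: part of the PRIMARY KEY, which implies NOT NULL → not nullable.

tax_rate, title, payment_id, country, unit_cost, priority, code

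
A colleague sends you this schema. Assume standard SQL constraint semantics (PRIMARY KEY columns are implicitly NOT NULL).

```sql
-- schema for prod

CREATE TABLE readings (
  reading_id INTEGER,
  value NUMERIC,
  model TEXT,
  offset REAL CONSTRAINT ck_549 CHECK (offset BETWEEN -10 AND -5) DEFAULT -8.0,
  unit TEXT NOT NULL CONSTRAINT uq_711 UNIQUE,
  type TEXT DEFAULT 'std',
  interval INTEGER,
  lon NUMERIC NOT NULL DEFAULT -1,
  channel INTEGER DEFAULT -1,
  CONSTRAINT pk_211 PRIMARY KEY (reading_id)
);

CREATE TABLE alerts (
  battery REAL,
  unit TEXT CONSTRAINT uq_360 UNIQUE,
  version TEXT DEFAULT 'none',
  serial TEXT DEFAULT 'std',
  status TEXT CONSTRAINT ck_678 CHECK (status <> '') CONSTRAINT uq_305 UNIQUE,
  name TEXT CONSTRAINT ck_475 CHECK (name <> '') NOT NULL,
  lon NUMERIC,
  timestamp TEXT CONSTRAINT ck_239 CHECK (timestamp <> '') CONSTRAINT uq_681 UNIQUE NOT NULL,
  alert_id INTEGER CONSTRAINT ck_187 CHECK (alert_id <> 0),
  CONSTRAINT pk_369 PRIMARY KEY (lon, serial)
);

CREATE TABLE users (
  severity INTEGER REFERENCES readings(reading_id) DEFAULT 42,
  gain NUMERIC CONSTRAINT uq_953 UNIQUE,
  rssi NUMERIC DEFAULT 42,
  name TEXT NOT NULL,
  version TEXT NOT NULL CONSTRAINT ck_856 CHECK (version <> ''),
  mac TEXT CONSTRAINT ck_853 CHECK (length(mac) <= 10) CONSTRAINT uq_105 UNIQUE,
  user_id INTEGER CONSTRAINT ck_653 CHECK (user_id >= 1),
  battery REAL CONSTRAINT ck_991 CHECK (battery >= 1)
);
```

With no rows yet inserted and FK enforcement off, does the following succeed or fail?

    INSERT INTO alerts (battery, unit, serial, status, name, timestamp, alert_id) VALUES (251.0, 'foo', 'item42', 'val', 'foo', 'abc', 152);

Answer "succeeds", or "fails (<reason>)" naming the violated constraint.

lon is omitted from the column list and has no DEFAULT, so it would receive NULL.
But lon is part of the PRIMARY KEY (implied NOT NULL).

fails (NOT NULL on lon)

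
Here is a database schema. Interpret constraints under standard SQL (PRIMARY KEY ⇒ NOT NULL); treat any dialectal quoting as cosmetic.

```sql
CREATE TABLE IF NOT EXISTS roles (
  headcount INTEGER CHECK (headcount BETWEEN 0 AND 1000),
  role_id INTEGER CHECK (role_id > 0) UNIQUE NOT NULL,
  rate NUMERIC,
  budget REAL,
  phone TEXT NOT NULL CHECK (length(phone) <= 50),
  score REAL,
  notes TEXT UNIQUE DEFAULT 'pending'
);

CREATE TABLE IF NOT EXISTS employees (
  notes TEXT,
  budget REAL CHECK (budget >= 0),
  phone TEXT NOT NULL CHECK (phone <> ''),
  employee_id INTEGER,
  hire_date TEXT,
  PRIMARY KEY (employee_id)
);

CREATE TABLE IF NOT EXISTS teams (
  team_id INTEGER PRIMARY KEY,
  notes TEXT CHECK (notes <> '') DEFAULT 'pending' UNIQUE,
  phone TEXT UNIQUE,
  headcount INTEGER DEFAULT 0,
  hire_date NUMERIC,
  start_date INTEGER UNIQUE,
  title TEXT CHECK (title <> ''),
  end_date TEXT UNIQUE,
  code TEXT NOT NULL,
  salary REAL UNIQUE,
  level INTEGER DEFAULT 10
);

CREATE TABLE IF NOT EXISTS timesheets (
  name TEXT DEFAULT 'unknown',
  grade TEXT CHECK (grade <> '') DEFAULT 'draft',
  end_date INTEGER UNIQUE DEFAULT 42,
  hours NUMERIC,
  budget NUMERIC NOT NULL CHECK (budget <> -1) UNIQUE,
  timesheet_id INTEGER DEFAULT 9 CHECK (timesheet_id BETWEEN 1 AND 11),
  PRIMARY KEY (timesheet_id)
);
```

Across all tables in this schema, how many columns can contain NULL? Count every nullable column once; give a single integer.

roles: 5 nullable (headcount, rate, budget, score, notes — PK none and explicit NOT NULL columns excluded).
employees: 3 nullable (notes, budget, hire_date — PK (employee_id) and explicit NOT NULL columns excluded).
teams: 9 nullable (notes, phone, headcount, hire_date, start_date, title, end_date, salary, level — PK (team_id) and explicit NOT NULL columns excluded).
timesheets: 4 nullable (name, grade, end_date, hours — PK (timesheet_id) and explicit NOT NULL columns excluded).
Total: 5 + 3 + 9 + 4 = 21.

21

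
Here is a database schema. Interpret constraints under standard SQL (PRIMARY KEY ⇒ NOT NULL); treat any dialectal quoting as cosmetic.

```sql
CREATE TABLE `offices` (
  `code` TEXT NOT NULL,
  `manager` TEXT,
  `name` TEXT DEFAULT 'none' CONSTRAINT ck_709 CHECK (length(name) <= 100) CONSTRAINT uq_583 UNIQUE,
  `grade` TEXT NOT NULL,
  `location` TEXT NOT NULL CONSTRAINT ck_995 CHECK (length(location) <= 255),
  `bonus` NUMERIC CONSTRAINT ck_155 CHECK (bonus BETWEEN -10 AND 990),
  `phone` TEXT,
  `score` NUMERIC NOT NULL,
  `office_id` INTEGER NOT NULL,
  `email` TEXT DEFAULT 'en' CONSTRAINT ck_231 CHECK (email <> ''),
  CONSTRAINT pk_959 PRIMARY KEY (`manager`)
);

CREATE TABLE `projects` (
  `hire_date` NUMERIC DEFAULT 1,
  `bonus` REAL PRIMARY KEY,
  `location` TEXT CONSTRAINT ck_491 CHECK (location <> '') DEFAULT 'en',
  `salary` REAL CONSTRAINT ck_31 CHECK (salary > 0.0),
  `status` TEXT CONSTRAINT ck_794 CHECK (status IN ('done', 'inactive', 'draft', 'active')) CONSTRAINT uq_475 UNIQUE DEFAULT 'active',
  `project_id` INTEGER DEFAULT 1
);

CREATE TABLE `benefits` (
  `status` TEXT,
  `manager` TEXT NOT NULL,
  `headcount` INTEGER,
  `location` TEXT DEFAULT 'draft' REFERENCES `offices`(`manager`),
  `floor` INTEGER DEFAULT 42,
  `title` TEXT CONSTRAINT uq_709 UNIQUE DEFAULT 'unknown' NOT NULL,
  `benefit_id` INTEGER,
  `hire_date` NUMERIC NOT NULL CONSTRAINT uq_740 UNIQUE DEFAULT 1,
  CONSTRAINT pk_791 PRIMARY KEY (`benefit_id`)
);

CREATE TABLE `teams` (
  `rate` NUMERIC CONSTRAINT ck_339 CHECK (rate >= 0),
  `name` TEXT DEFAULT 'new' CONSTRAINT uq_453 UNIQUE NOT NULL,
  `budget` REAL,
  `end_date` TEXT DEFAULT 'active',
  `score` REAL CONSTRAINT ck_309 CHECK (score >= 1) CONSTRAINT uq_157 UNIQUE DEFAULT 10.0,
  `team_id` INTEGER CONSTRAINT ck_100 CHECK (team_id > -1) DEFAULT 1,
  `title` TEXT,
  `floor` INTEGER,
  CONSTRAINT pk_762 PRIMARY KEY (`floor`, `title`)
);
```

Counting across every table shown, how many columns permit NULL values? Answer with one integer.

18

offices: 4 nullable (name, bonus, phone, email — PK (manager) and explicit NOT NULL columns excluded).
projects: 5 nullable (hire_date, location, salary, status, project_id — PK (bonus) and explicit NOT NULL columns excluded).
benefits: 4 nullable (status, headcount, location, floor — PK (benefit_id) and explicit NOT NULL columns excluded).
teams: 5 nullable (rate, budget, end_date, score, team_id — PK (floor, title) and explicit NOT NULL columns excluded).
Total: 4 + 5 + 4 + 5 = 18.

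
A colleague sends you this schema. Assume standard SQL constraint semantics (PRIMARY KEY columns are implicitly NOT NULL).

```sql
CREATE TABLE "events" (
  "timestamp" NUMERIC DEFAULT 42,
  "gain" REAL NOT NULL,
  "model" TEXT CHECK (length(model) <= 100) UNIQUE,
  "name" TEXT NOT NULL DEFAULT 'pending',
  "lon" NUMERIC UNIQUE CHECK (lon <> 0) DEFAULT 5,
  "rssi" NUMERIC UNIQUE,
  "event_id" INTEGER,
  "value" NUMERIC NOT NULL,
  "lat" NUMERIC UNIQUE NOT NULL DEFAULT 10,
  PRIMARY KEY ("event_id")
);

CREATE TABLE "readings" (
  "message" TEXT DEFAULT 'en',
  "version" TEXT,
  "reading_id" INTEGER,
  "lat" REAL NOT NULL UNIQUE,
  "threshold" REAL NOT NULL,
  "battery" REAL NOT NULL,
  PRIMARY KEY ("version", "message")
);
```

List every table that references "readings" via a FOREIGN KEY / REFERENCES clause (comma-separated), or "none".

none

No REFERENCES clause anywhere in the schema names readings.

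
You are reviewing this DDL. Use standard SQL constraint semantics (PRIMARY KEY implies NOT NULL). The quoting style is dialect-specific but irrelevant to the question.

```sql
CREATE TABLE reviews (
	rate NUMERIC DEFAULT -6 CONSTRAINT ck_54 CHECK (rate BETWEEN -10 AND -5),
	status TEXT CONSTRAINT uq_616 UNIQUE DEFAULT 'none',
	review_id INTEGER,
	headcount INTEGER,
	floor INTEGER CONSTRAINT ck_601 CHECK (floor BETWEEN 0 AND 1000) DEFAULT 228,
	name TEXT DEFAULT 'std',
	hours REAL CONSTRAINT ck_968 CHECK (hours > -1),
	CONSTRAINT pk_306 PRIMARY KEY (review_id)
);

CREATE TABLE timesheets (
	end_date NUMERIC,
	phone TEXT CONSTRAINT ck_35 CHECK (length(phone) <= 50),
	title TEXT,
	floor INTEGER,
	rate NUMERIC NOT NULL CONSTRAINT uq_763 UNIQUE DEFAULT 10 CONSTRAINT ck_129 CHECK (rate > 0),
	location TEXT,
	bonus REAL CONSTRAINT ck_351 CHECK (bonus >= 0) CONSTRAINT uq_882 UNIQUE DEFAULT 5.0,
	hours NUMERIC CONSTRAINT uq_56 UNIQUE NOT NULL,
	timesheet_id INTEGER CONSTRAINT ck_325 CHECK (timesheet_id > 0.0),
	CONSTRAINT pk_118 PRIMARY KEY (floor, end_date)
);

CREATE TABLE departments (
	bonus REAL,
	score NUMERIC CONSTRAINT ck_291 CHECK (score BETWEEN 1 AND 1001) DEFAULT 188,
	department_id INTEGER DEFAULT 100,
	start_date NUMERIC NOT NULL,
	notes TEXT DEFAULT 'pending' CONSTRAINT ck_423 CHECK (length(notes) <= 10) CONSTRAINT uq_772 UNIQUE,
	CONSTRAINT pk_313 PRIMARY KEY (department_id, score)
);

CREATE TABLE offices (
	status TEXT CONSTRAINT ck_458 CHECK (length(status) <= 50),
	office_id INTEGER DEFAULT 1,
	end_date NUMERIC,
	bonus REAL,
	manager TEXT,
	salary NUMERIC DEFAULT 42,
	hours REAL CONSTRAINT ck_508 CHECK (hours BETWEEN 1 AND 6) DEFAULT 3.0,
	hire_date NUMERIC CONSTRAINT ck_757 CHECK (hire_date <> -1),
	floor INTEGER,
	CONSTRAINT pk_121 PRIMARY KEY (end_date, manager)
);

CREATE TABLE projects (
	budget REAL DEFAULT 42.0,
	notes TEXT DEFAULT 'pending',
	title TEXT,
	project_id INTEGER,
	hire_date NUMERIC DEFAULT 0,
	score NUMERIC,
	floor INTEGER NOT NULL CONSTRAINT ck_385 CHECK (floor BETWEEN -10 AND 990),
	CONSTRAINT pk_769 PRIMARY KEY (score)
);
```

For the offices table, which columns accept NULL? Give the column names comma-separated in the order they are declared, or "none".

- status: CHECK does not forbid NULL (a CHECK constraint passes when its expression is NULL) → nullable.
- office_id: DEFAULT only fills an omitted column; an explicit NULL is still allowed → nullable.
- end_date: part of the PRIMARY KEY, which implies NOT NULL → not nullable.
- bonus: no NOT NULL constraint applies → nullable.
- manager: part of the PRIMARY KEY, which implies NOT NULL → not nullable.
- salary: DEFAULT only fills an omitted column; an explicit NULL is still allowed → nullable.
- hours: CHECK does not forbid NULL (a CHECK constraint passes when its expression is NULL) → nullable.
- hire_date: CHECK does not forbid NULL (a CHECK constraint passes when its expression is NULL) → nullable.
- floor: no NOT NULL constraint applies → nullable.

status, office_id, bonus, salary, hours, hire_date, floor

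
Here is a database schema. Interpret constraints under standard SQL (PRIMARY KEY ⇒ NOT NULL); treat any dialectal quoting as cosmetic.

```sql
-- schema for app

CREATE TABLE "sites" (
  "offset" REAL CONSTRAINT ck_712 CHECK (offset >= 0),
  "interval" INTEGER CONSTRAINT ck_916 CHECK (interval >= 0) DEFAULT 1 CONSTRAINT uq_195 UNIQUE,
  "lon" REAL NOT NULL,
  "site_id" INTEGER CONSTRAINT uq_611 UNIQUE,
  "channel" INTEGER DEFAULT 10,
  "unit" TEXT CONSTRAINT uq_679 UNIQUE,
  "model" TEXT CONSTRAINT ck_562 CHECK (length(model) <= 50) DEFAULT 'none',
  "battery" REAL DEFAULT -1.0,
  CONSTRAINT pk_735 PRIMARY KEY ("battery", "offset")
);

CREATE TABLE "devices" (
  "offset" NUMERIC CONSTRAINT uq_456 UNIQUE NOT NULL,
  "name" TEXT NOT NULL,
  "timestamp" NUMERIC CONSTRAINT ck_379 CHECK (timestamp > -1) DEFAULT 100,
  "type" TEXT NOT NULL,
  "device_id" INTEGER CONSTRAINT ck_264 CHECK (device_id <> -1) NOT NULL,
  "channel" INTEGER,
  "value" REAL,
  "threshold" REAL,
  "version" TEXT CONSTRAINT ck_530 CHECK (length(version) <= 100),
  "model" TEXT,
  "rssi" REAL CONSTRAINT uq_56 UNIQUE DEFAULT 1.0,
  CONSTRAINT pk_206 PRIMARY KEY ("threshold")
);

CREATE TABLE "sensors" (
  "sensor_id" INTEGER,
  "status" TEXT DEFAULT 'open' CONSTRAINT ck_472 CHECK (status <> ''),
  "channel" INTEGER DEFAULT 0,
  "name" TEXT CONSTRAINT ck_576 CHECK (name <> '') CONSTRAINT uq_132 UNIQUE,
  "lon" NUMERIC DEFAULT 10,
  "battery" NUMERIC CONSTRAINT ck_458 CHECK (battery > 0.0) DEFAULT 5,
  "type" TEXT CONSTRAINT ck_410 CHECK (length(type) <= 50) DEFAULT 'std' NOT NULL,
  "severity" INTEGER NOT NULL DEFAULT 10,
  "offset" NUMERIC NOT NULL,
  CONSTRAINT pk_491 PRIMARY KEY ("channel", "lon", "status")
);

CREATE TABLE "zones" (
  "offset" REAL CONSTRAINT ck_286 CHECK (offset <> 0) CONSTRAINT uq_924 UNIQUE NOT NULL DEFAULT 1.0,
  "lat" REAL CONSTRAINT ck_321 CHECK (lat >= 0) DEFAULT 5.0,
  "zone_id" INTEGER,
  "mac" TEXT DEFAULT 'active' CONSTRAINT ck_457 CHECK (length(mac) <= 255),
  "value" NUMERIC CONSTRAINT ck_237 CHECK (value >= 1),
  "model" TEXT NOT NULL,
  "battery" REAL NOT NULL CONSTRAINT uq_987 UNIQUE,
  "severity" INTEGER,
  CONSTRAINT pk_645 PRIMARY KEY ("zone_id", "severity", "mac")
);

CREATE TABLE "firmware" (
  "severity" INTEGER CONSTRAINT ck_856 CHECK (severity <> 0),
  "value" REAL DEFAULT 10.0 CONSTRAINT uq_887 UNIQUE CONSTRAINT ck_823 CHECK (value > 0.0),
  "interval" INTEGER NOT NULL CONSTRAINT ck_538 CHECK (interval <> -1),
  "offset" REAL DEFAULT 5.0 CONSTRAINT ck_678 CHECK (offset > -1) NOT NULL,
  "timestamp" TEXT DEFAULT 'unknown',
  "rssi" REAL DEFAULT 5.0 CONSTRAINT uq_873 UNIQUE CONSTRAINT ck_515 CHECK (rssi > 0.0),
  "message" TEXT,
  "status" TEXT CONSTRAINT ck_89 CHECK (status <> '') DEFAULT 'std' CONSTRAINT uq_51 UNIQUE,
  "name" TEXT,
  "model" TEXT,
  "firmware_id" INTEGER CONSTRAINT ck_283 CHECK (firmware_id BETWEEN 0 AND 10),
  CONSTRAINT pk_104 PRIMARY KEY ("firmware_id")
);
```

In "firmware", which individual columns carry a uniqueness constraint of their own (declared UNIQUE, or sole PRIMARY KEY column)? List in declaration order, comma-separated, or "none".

value, rssi, status, firmware_id

- severity: no UNIQUE or single-column PK constraint.
- value: declared UNIQUE → unique.
- interval: no UNIQUE or single-column PK constraint.
- offset: no UNIQUE or single-column PK constraint.
- timestamp: no UNIQUE or single-column PK constraint.
- rssi: declared UNIQUE → unique.
- message: no UNIQUE or single-column PK constraint.
- status: declared UNIQUE → unique.
- name: no UNIQUE or single-column PK constraint.
- model: no UNIQUE or single-column PK constraint.
- firmware_id: single-column PRIMARY KEY → unique.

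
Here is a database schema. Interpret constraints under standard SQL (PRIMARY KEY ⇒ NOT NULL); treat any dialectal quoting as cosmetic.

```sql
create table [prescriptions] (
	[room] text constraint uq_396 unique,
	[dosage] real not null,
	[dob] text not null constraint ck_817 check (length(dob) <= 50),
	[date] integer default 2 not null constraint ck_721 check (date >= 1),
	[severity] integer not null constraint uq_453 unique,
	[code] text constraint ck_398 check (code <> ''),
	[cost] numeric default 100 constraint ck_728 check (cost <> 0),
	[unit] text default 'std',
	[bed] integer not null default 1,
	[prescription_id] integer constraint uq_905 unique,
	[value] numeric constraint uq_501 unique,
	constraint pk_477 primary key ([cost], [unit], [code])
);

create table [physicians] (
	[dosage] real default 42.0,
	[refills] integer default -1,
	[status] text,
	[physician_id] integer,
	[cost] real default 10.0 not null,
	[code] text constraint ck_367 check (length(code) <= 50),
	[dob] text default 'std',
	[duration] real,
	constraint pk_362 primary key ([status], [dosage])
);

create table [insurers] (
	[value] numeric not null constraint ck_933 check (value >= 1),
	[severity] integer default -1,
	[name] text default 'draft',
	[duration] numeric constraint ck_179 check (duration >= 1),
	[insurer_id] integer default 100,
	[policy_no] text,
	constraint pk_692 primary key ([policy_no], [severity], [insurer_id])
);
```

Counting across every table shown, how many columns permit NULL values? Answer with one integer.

prescriptions: 3 nullable (room, prescription_id, value — PK (cost, unit, code) and explicit NOT NULL columns excluded).
physicians: 5 nullable (refills, physician_id, code, dob, duration — PK (status, dosage) and explicit NOT NULL columns excluded).
insurers: 2 nullable (name, duration — PK (policy_no, severity, insurer_id) and explicit NOT NULL columns excluded).
Total: 3 + 5 + 2 = 10.

10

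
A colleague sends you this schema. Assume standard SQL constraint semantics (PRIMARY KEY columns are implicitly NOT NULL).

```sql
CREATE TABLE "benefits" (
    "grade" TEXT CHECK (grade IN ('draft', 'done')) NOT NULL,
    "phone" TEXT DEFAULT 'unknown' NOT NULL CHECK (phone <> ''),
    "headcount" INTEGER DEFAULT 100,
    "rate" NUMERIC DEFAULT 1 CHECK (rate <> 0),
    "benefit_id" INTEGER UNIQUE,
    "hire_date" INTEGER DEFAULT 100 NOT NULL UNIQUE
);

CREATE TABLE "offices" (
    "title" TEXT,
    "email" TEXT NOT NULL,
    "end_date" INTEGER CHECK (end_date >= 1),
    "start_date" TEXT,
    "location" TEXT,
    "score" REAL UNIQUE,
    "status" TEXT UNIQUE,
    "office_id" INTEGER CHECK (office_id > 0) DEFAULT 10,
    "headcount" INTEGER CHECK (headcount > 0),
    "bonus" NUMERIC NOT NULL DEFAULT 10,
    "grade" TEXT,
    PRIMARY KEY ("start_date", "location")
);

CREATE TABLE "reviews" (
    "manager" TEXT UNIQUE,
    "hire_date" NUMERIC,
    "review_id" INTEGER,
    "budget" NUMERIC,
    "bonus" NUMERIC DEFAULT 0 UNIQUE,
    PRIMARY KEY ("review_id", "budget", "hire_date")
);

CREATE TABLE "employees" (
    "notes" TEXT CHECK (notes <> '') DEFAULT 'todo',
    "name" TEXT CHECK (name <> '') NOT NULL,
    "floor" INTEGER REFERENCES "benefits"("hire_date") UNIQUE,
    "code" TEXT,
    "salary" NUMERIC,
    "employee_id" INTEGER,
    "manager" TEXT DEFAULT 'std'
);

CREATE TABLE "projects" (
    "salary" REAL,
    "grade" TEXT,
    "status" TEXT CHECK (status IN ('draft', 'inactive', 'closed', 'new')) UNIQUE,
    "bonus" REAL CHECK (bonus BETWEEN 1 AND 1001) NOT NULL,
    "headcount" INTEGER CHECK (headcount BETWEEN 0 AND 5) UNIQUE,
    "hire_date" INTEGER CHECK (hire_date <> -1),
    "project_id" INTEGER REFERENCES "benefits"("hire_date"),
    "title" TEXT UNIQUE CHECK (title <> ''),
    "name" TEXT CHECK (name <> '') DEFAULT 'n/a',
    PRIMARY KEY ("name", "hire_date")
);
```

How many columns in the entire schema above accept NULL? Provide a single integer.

24

benefits: 3 nullable (headcount, rate, benefit_id — PK none and explicit NOT NULL columns excluded).
offices: 7 nullable (title, end_date, score, status, office_id, headcount, grade — PK (start_date, location) and explicit NOT NULL columns excluded).
reviews: 2 nullable (manager, bonus — PK (review_id, budget, hire_date) and explicit NOT NULL columns excluded).
employees: 6 nullable (notes, floor, code, salary, employee_id, manager — PK none and explicit NOT NULL columns excluded).
projects: 6 nullable (salary, grade, status, headcount, project_id, title — PK (name, hire_date) and explicit NOT NULL columns excluded).
Total: 3 + 7 + 2 + 6 + 6 = 24.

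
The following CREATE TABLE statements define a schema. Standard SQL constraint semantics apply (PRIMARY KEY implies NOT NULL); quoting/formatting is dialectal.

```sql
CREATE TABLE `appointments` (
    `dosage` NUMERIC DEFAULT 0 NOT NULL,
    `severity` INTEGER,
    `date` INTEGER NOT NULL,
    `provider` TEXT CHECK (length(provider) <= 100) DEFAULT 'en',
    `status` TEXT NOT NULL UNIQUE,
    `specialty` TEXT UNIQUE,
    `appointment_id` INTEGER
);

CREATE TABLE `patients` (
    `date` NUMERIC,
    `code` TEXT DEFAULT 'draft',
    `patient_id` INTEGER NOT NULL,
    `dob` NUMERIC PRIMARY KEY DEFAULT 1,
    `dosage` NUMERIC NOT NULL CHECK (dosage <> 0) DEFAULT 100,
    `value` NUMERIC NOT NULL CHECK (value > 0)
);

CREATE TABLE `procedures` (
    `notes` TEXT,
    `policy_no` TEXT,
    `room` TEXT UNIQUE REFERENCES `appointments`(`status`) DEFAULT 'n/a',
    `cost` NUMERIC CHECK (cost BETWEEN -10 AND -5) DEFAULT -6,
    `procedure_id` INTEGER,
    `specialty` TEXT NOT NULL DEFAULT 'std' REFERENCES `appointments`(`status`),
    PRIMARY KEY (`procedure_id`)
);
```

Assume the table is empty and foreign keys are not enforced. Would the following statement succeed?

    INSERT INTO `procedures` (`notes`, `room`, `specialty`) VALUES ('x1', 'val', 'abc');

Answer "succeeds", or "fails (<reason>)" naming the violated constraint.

procedure_id is omitted from the column list and has no DEFAULT, so it would receive NULL.
But procedure_id is part of the PRIMARY KEY (implied NOT NULL).

fails (NOT NULL on procedure_id)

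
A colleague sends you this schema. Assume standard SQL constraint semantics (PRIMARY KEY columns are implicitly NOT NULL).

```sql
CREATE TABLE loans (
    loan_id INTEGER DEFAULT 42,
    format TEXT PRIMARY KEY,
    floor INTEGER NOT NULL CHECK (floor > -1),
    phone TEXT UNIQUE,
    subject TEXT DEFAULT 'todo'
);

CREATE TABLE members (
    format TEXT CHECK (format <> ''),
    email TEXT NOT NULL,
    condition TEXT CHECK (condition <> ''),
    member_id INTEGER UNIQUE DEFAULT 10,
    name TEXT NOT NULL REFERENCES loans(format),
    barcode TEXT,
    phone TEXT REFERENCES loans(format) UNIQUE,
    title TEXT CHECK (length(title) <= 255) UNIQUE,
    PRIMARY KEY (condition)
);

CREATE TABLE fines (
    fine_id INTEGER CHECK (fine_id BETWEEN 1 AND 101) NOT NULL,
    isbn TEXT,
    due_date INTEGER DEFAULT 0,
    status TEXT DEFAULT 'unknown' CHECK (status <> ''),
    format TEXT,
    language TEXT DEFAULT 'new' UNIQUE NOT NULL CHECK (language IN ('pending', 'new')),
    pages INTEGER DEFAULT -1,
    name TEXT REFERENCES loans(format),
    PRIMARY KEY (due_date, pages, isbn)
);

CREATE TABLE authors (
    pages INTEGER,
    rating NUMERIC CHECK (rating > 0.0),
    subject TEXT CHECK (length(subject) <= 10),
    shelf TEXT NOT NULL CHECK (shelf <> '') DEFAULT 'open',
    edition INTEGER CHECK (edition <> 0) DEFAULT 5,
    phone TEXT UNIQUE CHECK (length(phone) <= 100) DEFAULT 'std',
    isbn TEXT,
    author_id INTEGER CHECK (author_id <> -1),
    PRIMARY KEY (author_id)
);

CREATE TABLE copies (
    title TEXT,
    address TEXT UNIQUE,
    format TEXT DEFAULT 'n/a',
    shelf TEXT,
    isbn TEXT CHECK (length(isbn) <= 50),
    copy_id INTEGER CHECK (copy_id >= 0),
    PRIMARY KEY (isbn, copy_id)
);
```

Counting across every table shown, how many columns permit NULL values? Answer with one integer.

21

loans: 3 nullable (loan_id, phone, subject — PK (format) and explicit NOT NULL columns excluded).
members: 5 nullable (format, member_id, barcode, phone, title — PK (condition) and explicit NOT NULL columns excluded).
fines: 3 nullable (status, format, name — PK (due_date, pages, isbn) and explicit NOT NULL columns excluded).
authors: 6 nullable (pages, rating, subject, edition, phone, isbn — PK (author_id) and explicit NOT NULL columns excluded).
copies: 4 nullable (title, address, format, shelf — PK (isbn, copy_id) and explicit NOT NULL columns excluded).
Total: 3 + 5 + 3 + 6 + 4 = 21.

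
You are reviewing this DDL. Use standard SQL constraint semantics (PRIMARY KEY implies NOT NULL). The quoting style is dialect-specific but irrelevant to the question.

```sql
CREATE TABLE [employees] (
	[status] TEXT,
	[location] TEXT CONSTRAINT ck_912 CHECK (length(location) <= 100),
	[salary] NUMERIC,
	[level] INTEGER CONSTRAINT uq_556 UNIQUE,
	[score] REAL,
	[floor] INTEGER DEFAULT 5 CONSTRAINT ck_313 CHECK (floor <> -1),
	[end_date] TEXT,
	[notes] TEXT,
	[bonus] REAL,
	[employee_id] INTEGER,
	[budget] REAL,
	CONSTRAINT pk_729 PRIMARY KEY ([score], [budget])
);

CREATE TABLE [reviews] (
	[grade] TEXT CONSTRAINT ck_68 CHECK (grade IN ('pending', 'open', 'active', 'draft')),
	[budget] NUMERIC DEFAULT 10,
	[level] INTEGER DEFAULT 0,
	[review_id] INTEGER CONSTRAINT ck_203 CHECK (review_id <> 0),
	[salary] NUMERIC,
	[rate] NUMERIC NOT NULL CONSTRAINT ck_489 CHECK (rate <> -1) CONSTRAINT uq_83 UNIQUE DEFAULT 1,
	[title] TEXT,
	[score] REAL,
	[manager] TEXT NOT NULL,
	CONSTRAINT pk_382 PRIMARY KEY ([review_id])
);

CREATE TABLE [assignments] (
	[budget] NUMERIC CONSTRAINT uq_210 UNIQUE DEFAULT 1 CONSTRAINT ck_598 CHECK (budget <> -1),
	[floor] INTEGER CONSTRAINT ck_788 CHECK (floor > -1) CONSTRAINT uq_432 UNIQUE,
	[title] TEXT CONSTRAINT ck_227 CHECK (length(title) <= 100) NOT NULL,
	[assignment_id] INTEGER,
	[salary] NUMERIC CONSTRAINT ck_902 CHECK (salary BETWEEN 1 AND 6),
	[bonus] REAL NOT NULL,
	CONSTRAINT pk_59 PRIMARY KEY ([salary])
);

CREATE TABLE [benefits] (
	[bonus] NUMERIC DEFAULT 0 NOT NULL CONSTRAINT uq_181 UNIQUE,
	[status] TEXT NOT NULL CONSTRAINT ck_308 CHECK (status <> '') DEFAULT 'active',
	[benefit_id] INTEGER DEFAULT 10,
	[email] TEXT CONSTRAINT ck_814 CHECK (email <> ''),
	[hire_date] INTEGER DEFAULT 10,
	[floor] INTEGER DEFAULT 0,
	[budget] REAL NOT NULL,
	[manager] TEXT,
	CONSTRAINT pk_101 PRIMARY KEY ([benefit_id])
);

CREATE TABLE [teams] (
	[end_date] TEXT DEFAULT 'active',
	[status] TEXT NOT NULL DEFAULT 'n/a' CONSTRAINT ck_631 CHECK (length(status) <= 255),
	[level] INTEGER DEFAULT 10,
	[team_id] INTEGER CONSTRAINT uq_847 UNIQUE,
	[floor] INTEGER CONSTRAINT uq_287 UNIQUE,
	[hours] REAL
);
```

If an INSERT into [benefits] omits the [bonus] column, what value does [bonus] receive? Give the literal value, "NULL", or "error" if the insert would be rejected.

0

bonus has an explicit DEFAULT 0.
When the column is omitted from an INSERT, that default is used.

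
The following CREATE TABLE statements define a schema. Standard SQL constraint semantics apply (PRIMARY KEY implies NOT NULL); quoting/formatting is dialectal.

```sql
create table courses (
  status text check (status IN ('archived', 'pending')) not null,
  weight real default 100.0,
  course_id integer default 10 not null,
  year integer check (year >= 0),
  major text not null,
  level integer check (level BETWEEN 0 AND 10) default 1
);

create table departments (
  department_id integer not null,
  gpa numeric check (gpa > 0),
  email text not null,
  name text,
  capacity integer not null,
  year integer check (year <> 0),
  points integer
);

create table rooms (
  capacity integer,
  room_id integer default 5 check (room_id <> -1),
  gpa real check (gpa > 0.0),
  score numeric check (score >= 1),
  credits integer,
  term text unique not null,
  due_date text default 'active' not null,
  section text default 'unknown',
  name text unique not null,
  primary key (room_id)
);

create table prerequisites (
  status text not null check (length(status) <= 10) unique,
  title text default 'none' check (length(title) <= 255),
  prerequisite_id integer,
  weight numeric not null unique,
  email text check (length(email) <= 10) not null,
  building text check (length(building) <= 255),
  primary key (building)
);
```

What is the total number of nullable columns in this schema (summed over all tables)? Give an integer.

14

courses: 3 nullable (weight, year, level — PK none and explicit NOT NULL columns excluded).
departments: 4 nullable (gpa, name, year, points — PK none and explicit NOT NULL columns excluded).
rooms: 5 nullable (capacity, gpa, score, credits, section — PK (room_id) and explicit NOT NULL columns excluded).
prerequisites: 2 nullable (title, prerequisite_id — PK (building) and explicit NOT NULL columns excluded).
Total: 3 + 4 + 5 + 2 = 14.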